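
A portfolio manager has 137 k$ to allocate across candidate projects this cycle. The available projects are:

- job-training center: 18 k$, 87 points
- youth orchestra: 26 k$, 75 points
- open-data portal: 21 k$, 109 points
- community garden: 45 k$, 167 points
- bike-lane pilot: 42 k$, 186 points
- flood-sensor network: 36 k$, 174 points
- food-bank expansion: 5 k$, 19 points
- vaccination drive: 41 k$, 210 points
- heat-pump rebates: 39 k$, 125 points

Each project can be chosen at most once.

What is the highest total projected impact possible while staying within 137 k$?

Taking the top-ratio projects first gives job-training center + open-data portal + flood-sensor network + food-bank expansion + vaccination drive for 599 (121 k$).
Dropping open-data portal and food-bank expansion frees 26 k$; slotting in bike-lane pilot (42 k$) lifts the total to 657 at 137 k$.
That's the maximum — no swap from here does better than 657.

657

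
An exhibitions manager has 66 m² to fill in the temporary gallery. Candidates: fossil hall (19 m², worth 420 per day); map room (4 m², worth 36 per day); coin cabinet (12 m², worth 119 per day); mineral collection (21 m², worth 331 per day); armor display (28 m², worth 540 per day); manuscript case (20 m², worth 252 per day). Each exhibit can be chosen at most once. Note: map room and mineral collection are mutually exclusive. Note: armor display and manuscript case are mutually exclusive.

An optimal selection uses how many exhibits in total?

4

The maximum expected visitors within 66 m² is 1115.
fossil hall + map room + coin cabinet + armor display hits 1115 at 63 m².
Every optimal selection uses 4 exhibits.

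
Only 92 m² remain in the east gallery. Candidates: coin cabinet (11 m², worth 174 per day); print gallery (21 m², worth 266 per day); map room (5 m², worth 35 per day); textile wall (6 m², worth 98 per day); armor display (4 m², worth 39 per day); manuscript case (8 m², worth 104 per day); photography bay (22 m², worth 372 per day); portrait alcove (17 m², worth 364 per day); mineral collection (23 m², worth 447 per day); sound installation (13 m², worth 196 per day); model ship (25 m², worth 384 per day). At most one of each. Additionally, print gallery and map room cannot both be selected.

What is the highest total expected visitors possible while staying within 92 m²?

1651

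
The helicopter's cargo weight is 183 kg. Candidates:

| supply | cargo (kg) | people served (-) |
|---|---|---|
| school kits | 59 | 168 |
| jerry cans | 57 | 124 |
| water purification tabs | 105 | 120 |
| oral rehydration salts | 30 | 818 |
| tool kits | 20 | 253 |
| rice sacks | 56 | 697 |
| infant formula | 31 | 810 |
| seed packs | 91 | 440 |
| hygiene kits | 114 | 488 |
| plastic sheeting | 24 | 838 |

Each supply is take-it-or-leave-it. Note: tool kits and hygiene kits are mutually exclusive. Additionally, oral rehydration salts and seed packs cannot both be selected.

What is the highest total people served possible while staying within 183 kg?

3416

Density check — plastic sheeting 34.92, oral rehydration salts 27.27, infant formula 26.13 are the best per kg.
The ratio ordering already packs tightly: oral rehydration salts + tool kits + rice sacks + infant formula + plastic sheeting, 161 kg, 3416.
The closest alternative, oral rehydration salts + rice sacks + infant formula + plastic sheeting, reaches only 3163.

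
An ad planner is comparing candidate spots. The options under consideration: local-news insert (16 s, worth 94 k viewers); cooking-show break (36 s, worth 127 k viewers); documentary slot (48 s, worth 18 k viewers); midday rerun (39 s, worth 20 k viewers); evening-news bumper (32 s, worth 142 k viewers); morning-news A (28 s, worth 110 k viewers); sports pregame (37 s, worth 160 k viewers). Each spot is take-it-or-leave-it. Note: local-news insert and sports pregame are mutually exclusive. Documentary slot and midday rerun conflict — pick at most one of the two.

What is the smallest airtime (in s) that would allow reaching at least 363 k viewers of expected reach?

84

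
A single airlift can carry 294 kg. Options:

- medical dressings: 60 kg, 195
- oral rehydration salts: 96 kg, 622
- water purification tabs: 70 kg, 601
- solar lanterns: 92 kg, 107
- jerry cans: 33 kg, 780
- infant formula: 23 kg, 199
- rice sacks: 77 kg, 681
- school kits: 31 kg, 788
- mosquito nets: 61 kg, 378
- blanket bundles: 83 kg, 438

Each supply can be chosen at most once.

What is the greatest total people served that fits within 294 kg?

Density check — school kits 25.42, jerry cans 23.64, rice sacks 8.84, infant formula 8.65 are the best per kg.
A density-first pass picks medical dressings + water purification tabs + jerry cans + infant formula + rice sacks + school kits — 3244 at 294 kg.
Replace medical dressings and infant formula with blanket bundles: the trade gains 44 net, giving 3288 at 294 kg.
Every other selection either busts 294 kg or fails to beat 3288.

3288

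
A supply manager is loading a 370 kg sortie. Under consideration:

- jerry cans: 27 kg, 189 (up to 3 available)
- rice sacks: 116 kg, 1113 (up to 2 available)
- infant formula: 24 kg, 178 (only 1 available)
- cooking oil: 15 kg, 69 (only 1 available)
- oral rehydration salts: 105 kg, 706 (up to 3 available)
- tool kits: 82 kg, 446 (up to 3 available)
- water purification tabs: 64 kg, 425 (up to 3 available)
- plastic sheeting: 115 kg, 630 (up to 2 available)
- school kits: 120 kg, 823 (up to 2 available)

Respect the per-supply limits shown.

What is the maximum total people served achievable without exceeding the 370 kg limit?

Greedy by ratio would take 3×jerry cans + 2×rice sacks + infant formula + cooking oil: 352 kg used, total 3040.
Dropping 2×jerry cans and infant formula and cooking oil frees 93 kg; slotting in oral rehydration salts (105 kg) lifts the total to 3121 at 364 kg.
Nothing else within 370 kg beats 3121.

3121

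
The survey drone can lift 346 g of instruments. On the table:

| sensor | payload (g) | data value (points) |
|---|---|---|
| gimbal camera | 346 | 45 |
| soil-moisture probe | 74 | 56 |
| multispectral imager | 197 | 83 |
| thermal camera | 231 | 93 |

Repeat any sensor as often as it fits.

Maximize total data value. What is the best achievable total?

Density check — soil-moisture probe 0.76, multispectral imager 0.42, thermal camera 0.40 are the best per g.
4×soil-moisture probe uses 296 of the 346 g and totals 224.
The spare 50 g is too small for any remaining sensor, and no exchange beats 224.

224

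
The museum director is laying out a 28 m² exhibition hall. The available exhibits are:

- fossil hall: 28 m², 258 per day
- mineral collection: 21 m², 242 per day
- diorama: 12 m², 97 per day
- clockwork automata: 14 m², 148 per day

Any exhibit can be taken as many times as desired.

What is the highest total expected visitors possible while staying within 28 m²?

Density check — mineral collection 11.52, clockwork automata 10.57, fossil hall 9.21 are the best per m².
A density-first pass picks mineral collection — 242 at 21 m².
The 21 m² tied up in mineral collection is better spent on 2×clockwork automata — total rises to 296 (28 m²).
Nothing else within 28 m² beats 296.

296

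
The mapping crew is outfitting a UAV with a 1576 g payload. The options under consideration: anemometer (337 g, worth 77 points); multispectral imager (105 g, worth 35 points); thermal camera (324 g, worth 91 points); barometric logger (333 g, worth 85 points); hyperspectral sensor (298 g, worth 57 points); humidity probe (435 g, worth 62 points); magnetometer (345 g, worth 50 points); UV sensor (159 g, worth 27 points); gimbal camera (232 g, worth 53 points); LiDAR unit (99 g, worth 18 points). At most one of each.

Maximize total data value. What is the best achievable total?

372

Density check — multispectral imager 0.33, thermal camera 0.28, barometric logger 0.26, anemometer 0.23 are the best per g.
Taking the top-ratio sensors first gives anemometer + multispectral imager + thermal camera + barometric logger + gimbal camera + LiDAR unit for 359 (1430 g).
Dropping gimbal camera and LiDAR unit frees 331 g; slotting in hyperspectral sensor + UV sensor (457 g) lifts the total to 372 at 1556 g.
Nothing else within 1576 g beats 372.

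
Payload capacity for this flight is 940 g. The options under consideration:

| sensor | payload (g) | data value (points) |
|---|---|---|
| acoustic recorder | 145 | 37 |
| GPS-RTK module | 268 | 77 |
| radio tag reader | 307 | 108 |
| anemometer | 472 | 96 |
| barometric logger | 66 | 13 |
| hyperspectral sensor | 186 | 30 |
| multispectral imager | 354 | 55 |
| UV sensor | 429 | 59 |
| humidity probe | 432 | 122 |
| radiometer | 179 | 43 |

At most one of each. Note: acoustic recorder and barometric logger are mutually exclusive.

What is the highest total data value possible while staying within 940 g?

273

Filling by ratio: acoustic recorder + GPS-RTK module + radio tag reader + radiometer for 265, with 41 g left unused.
The 413 g tied up in acoustic recorder and GPS-RTK module is better spent on humidity probe — total rises to 273 (918 g).
That's the maximum — no feasible swap from here does better than 273.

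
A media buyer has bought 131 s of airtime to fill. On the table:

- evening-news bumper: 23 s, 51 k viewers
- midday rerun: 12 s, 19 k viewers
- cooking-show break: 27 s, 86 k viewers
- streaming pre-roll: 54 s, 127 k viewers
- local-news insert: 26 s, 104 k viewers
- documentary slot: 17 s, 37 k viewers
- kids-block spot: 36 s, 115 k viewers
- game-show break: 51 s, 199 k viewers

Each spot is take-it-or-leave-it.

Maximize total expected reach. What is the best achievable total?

455

The ratio ordering already packs tightly: local-news insert + documentary slot + kids-block spot + game-show break, 130 s, 455.
An exhaustive check of the 256 subsets confirms 455.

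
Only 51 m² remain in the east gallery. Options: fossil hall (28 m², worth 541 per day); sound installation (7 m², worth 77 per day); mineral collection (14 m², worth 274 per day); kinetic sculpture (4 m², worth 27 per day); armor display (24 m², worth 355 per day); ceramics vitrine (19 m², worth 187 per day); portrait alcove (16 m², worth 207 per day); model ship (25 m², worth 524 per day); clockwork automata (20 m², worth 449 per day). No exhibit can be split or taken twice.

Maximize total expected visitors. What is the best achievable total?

1000

The ratio ordering already packs tightly: kinetic sculpture + model ship + clockwork automata, 49 m², 1000.
Next best is fossil hall + clockwork automata at 990 (48 m²) — short by 10.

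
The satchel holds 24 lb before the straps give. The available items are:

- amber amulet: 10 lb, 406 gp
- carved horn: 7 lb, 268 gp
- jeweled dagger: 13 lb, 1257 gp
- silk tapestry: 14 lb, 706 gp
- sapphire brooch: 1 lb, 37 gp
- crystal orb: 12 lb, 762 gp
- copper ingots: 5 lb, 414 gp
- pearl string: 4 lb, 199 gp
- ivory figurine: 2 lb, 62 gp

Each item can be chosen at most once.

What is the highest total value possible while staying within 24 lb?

1932

Filling by ratio: jeweled dagger + sapphire brooch + copper ingots + pearl string for 1907, with 1 lb left unused.
Replace sapphire brooch with ivory figurine: the trade gains 25 net, giving 1932 at 24 lb.
That's the maximum — no swap from here does better than 1932.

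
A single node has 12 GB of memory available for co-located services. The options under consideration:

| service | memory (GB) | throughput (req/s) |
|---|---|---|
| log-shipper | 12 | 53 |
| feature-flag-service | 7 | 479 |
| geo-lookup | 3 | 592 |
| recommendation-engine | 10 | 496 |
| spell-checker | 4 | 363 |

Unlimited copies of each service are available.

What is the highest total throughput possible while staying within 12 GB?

2368

Density check — geo-lookup 197.33, spell-checker 90.75, feature-flag-service 68.43 are the best per GB.
Best packing: 4×geo-lookup — 12 GB, 2368 total.
Nothing else within 12 GB beats 2368.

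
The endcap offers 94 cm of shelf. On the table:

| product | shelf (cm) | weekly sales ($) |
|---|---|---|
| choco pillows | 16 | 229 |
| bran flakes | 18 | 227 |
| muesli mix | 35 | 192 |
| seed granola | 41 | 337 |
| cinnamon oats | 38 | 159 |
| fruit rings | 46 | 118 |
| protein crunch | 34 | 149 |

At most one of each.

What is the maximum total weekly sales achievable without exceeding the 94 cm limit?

793

By weekly sales per cm: choco pillows 14.31, bran flakes 12.61, seed granola 8.22 lead.
Best packing: choco pillows + bran flakes + seed granola — 75 cm, 793 total.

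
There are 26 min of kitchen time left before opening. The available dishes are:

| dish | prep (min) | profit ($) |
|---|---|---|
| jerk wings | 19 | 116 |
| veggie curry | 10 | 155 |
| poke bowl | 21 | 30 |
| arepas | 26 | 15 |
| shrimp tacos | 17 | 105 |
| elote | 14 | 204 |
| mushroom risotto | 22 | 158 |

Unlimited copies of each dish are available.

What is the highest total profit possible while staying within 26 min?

By profit per min: veggie curry 15.50, elote 14.57, mushroom risotto 7.18 lead.
Filling by ratio: 2×veggie curry for 310, with 6 min left unused.
Replace veggie curry with elote: the trade gains 49 net, giving 359 at 24 min.

359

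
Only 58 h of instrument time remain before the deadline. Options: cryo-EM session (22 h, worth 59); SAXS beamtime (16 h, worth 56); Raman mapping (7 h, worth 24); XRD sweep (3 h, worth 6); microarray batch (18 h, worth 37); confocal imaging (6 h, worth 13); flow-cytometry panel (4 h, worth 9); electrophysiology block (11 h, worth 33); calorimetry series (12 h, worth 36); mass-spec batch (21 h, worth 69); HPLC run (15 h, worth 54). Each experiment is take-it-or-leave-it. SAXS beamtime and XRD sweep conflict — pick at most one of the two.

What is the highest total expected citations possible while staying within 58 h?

Ranking by ratio (expected citations/h): HPLC run 3.60, SAXS beamtime 3.50, Raman mapping 3.43, mass-spec batch 3.29.
Taking SAXS beamtime + confocal imaging + mass-spec batch + HPLC run: 58 h used, 192 in expected citations.

192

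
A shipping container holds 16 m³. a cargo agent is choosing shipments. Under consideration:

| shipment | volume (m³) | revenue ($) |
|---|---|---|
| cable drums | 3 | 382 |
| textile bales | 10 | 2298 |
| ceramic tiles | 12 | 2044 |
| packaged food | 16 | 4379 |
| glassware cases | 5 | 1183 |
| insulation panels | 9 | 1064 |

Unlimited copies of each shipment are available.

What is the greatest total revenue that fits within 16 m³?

Density check — packaged food 273.69, glassware cases 236.60, textile bales 229.80 are the best per m³.
Best packing: packaged food — 16 m³, 4379 total.
Every other selection either busts 16 m³ or fails to beat 4379.

4379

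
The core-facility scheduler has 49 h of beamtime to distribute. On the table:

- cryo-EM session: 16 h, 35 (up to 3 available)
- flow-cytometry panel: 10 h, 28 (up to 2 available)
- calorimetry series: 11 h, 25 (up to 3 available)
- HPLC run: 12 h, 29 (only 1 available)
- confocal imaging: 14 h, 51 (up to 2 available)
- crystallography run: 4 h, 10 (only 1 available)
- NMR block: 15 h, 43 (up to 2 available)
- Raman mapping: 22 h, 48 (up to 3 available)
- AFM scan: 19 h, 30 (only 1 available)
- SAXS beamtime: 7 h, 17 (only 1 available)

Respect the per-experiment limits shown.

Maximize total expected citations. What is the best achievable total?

158

Density check — confocal imaging 3.64, NMR block 2.87, flow-cytometry panel 2.80, crystallography run 2.50 are the best per h.
A density-first pass picks 2×confocal imaging + crystallography run + NMR block — 155 at 47 h.
The 19 h tied up in crystallography run and NMR block is better spent on 2×flow-cytometry panel — total rises to 158 (48 h).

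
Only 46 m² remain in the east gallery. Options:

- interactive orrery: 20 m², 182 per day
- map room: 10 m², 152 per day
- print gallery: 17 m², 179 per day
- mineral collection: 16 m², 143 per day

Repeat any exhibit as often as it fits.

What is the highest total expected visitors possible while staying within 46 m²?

By expected visitors per m²: map room 15.20, print gallery 10.53, interactive orrery 9.10, mineral collection 8.94 lead.
The ratio ordering already packs tightly: 4×map room, 40 m², 608.
Every other selection either busts 46 m² or fails to beat 608.

608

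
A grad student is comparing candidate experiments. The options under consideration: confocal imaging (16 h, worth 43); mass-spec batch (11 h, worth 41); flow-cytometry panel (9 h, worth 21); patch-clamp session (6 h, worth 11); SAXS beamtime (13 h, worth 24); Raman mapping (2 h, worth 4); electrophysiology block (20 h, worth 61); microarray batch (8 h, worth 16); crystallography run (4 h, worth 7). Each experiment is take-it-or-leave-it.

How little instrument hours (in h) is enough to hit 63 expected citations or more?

Need the lightest bundle worth ≥ 63.
mass-spec batch + flow-cytometry panel + Raman mapping reaches 66 using 22 h.
Any bundle with less than 22 h falls short of 63.

22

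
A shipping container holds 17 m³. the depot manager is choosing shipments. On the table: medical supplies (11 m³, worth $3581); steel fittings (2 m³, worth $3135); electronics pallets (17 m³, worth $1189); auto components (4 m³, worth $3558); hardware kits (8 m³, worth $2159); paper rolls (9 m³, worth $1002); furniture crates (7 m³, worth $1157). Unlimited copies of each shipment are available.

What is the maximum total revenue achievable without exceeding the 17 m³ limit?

Best packing: 8×steel fittings — 16 m³, 25080 total.

25080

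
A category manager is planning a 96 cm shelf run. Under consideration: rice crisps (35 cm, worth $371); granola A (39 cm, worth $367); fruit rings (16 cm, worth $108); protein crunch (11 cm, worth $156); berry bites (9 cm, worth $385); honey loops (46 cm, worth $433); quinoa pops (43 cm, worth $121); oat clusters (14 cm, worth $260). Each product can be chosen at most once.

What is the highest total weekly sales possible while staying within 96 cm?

1342

A density-first pass picks rice crisps + fruit rings + protein crunch + berry bites + oat clusters — 1280 at 85 cm.
Replace rice crisps with honey loops: the trade gains 62 net, giving 1342 at 96 cm.
Next best is rice crisps + fruit rings + protein crunch + berry bites + oat clusters at 1280 (85 cm) — short by 62.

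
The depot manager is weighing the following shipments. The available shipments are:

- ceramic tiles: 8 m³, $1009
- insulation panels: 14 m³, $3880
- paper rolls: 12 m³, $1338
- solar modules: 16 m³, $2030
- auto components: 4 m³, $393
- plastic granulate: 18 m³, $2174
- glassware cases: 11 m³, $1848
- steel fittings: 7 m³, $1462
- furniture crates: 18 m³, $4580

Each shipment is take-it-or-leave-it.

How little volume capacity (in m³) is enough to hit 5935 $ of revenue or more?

Look for the lowest-volume combination reaching 5935.
Taking steel fittings + furniture crates gives 6042 (≥ 5935) for 25 m³.
No combination under 25 m³ hits 5935.

25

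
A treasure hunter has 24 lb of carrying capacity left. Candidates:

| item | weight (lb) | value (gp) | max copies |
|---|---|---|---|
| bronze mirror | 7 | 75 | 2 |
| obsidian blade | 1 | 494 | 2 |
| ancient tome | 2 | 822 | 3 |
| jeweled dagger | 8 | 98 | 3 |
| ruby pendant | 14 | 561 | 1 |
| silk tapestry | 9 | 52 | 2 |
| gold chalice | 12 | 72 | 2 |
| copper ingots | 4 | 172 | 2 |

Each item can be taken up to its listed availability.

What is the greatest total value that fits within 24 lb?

Density check — obsidian blade 494.00, ancient tome 411.00, copper ingots 43.00 are the best per lb.
Greedy by ratio would take 2×obsidian blade + 3×ancient tome + jeweled dagger + 2×copper ingots: 24 lb used, total 3896.
The 16 lb tied up in jeweled dagger and 2×copper ingots is better spent on ruby pendant — total rises to 4015 (22 lb).
Nothing else within 24 lb beats 4015.

4015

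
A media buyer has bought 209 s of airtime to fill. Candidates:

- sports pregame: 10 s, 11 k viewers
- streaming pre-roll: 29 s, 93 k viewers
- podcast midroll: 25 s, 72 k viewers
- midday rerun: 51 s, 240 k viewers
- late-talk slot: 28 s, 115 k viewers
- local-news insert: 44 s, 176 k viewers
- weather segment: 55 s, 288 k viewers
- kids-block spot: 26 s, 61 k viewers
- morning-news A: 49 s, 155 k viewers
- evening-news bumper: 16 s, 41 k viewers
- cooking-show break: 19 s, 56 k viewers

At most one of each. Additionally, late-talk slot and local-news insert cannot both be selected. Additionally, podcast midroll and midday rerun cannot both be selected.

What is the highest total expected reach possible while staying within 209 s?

Sports pregame + midday rerun + local-news insert + weather segment + morning-news A uses 209 of the 209 s and totals 870.
Runner-up sports pregame + streaming pre-roll + midday rerun + local-news insert + weather segment + cooking-show break tops out at 864.

870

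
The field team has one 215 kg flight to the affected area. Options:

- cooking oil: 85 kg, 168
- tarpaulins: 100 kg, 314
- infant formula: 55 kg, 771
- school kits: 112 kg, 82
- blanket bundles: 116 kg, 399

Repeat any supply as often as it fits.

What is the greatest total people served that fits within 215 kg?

2313

Best packing: 3×infant formula — 165 kg, 2313 total.
The spare 50 kg is too small for any remaining supply, and no exchange beats 2313.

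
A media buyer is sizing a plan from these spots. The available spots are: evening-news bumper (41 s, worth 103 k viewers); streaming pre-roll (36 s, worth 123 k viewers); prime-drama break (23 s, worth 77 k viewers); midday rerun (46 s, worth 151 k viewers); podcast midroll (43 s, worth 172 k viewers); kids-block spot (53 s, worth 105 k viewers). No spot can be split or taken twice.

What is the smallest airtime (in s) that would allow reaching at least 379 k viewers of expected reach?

112

Look for the lowest-airtime combination reaching 379.
prime-drama break + midday rerun + podcast midroll: 400 expected reach at 112 s.
Below 112 s the best achievable stays under 379.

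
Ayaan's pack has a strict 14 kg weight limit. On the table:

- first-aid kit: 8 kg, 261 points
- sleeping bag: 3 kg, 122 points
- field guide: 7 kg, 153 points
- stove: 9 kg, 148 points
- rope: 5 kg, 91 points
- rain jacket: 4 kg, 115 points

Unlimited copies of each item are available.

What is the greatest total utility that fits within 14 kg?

Ranking by ratio (utility/kg): sleeping bag 40.67, first-aid kit 32.62, rain jacket 28.75, field guide 21.86.
The ratio heuristic lands on 4×sleeping bag (488) but leaves 2 kg idle.
Replace 2×sleeping bag with first-aid kit: the trade gains 17 net, giving 505 at 14 kg.
No other feasible combination exceeds 505.

505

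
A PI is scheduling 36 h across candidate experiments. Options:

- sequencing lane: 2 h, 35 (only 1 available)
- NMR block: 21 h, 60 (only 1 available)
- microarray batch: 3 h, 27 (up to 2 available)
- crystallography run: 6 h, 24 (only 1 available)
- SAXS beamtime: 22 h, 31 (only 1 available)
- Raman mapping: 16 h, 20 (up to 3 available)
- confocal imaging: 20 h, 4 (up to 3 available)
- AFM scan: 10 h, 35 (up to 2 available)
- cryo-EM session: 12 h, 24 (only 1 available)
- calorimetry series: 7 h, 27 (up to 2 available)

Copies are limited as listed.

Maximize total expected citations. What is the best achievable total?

186

Ranking by ratio (expected citations/h): sequencing lane 17.50, microarray batch 9.00, crystallography run 4.00, calorimetry series 3.86.
Greedy by ratio would take sequencing lane + 2×microarray batch + crystallography run + 2×calorimetry series: 28 h used, total 167.
Replace crystallography run and calorimetry series with 2×AFM scan: the trade gains 19 net, giving 186 at 35 h.
Every other selection either busts 36 h or exceeds an availability limit or fails to beat 186.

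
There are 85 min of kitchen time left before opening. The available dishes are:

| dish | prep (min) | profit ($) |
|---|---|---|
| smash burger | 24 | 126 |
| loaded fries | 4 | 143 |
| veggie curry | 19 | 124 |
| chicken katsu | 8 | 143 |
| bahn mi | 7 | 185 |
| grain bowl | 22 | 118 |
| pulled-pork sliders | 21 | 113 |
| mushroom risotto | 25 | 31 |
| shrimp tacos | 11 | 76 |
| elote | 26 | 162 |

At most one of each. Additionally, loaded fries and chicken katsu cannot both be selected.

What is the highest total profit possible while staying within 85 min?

759

Density check — loaded fries 35.75, bahn mi 26.43, chicken katsu 17.88, shrimp tacos 6.91 are the best per min.
Taking loaded fries + veggie curry + bahn mi + grain bowl + pulled-pork sliders + shrimp tacos: 84 min used, 759 in profit.
The closest alternative, smash burger + loaded fries + veggie curry + bahn mi + elote, reaches only 740.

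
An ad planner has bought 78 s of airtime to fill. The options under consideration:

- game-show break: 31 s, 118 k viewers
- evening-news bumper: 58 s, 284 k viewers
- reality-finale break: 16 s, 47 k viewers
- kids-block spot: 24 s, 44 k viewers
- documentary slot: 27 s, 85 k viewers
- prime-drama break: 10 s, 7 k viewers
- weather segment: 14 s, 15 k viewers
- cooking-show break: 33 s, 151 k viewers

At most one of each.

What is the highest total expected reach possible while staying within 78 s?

331

Best packing: evening-news bumper + reality-finale break — 74 s, 331 total.
Every other selection either busts 78 s or fails to beat 331.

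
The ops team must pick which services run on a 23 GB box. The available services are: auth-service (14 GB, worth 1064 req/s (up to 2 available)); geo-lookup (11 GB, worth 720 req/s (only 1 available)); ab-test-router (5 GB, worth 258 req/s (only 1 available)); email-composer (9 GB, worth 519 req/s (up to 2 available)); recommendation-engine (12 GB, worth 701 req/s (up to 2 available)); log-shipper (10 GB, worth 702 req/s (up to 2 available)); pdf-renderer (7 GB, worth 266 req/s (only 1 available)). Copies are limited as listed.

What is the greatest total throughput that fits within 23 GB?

Taking auth-service + email-composer: 23 GB used, 1583 in throughput.
Nothing else within 23 GB beats 1583.

1583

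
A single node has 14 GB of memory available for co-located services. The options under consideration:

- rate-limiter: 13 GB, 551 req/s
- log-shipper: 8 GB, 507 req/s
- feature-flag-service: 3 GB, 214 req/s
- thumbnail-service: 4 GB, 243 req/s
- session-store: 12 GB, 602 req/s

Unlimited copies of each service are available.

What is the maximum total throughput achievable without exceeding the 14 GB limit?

935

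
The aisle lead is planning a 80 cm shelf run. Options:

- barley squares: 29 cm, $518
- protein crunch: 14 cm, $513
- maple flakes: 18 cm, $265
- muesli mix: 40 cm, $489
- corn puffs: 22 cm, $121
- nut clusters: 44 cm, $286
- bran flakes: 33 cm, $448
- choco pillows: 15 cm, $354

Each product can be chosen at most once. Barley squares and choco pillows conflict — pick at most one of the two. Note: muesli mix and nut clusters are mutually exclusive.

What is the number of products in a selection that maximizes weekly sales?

Optimal total is 1580.
For example protein crunch + maple flakes + bran flakes + choco pillows achieves it, using 80 cm.
Every optimal selection uses 4 products.

4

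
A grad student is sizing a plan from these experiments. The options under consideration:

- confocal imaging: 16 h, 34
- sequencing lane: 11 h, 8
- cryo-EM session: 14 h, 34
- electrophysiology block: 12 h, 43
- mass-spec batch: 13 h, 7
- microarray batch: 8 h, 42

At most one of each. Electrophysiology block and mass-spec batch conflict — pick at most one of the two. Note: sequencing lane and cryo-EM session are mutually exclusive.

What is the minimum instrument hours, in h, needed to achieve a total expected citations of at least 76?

Minimise h subject to total expected citations ≥ 76.
electrophysiology block + microarray batch: 85 expected citations at 20 h.
Any bundle with less than 20 h falls short of 76.

20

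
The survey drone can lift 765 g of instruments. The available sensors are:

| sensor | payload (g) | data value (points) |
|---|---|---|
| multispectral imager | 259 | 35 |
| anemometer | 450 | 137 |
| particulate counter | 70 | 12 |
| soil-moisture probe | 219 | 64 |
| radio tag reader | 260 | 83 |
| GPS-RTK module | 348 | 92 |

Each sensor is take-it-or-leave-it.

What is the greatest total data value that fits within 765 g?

220

Taking anemometer + radio tag reader: 710 g used, 220 in data value.
Runner-up anemometer + particulate counter + soil-moisture probe tops out at 213.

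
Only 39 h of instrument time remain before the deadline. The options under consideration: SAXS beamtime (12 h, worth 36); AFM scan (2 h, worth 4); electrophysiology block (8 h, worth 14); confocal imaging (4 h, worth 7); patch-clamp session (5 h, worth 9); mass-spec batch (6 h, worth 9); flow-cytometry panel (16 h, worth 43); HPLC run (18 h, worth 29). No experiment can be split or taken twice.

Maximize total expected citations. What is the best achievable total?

99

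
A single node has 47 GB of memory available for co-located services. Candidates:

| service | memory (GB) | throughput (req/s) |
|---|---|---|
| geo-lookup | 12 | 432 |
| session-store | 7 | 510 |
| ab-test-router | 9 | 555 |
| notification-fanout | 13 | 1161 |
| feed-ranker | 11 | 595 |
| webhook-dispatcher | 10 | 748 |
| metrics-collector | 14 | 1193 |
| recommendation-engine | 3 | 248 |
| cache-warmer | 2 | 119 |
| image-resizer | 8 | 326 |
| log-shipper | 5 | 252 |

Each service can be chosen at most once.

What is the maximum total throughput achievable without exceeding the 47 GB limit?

3860

Ranking by ratio (throughput/GB): notification-fanout 89.31, metrics-collector 85.21, recommendation-engine 82.67, webhook-dispatcher 74.80.
Best packing: session-store + notification-fanout + webhook-dispatcher + metrics-collector + recommendation-engine — 47 GB, 3860 total.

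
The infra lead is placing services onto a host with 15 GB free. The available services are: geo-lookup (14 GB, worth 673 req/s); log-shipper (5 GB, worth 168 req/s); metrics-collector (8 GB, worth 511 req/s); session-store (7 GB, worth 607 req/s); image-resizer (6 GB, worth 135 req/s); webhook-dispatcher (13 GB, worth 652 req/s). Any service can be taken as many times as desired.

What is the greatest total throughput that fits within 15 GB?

1214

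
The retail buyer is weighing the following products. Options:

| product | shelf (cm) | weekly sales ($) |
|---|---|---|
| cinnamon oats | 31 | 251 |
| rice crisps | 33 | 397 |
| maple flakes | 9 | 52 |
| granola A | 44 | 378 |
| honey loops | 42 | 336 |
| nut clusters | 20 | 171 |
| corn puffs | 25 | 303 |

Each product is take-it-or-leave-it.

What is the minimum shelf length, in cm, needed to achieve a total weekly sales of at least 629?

58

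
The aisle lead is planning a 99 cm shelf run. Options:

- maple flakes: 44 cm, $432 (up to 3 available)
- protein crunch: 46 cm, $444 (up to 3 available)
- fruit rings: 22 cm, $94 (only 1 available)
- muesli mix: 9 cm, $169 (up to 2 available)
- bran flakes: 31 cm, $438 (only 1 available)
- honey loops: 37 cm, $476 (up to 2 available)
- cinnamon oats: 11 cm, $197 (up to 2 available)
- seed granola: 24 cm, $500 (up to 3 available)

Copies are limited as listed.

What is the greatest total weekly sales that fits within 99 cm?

1894

A density-first pass picks 2×muesli mix + 3×seed granola — 1838 at 90 cm.
Dropping 2×muesli mix frees 18 cm; slotting in 2×cinnamon oats (22 cm) lifts the total to 1894 at 94 cm.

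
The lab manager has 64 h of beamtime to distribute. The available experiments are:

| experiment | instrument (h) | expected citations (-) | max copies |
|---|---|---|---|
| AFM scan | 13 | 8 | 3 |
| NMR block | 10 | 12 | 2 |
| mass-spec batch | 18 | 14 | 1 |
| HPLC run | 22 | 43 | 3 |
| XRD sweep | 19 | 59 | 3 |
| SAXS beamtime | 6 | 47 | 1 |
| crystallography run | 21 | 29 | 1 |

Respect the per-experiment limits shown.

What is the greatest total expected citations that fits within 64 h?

Best packing: 3×XRD sweep + SAXS beamtime — 63 h, 224 total.
The spare 1 h is too small for any remaining experiment, and no exchange beats 224.

224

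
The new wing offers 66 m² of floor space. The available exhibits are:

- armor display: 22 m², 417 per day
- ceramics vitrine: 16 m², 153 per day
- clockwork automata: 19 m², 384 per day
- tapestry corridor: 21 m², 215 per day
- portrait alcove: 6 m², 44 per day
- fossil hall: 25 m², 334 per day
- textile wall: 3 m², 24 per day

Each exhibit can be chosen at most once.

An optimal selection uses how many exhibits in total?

3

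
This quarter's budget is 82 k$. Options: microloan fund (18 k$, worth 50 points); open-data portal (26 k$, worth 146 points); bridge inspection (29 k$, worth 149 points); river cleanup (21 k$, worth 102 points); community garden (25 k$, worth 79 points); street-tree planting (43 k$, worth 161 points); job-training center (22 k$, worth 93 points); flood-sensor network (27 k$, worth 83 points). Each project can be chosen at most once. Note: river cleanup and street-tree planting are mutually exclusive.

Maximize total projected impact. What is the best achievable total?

397

By projected impact per k$: open-data portal 5.62, bridge inspection 5.14, river cleanup 4.86, job-training center 4.23 lead.
The ratio ordering already packs tightly: open-data portal + bridge inspection + river cleanup, 76 k$, 397.
The spare 6 k$ is too small for any remaining project, and no feasible exchange beats 397.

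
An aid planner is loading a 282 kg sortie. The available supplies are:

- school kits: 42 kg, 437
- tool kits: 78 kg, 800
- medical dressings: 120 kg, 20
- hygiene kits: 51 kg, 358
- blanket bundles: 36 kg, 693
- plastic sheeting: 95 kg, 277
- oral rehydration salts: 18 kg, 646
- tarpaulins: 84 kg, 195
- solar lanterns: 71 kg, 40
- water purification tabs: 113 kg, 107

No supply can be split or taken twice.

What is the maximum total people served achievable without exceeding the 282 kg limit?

2934

Ranking by ratio (people served/kg): oral rehydration salts 35.89, blanket bundles 19.25, school kits 10.40, tool kits 10.26.
Taking school kits + tool kits + hygiene kits + blanket bundles + oral rehydration salts: 225 kg used, 2934 in people served.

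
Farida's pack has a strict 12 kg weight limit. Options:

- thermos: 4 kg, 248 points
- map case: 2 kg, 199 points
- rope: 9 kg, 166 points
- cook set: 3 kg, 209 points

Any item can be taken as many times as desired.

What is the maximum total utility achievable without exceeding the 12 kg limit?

1194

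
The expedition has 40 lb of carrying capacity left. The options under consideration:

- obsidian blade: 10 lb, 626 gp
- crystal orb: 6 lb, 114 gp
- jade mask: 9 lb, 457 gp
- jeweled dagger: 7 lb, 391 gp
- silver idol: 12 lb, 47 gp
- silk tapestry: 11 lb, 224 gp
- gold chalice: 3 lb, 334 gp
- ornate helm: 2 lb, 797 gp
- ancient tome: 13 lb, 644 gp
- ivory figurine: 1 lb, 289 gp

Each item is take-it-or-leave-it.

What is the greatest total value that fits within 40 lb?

3147

The ratio heuristic lands on obsidian blade + crystal orb + jade mask + jeweled dagger + gold chalice + ornate helm + ivory figurine (3008) but leaves 2 lb idle.
Replace crystal orb and jeweled dagger with ancient tome: the trade gains 139 net, giving 3147 at 38 lb.
The closest alternative, obsidian blade + jeweled dagger + gold chalice + ornate helm + ancient tome + ivory figurine, reaches only 3081.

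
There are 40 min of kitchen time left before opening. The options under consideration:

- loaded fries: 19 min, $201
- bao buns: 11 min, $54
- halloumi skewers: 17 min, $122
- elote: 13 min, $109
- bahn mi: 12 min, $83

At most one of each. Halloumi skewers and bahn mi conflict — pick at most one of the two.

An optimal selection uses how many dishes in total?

The maximum profit within 40 min is 323.
One optimal bundle: loaded fries + halloumi skewers (36 min).
Every optimal selection uses 2 dishes.

2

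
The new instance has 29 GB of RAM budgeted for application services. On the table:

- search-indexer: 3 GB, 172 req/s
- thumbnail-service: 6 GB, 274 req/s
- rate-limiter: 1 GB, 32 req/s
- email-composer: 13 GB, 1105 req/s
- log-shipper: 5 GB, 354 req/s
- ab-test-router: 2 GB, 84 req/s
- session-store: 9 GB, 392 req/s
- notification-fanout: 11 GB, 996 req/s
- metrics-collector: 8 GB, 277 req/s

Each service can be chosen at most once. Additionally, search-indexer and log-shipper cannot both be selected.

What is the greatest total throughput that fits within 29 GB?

Email-composer + log-shipper + notification-fanout uses 29 of the 29 GB and totals 2455.
An exhaustive check of the 512 subsets confirms 2455.

2455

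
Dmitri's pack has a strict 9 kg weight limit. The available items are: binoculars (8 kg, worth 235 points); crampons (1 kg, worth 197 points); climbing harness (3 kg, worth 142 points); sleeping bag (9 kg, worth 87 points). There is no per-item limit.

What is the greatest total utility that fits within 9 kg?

1773

Best packing: 9×crampons — 9 kg, 1773 total.
Every other selection either busts 9 kg or fails to beat 1773.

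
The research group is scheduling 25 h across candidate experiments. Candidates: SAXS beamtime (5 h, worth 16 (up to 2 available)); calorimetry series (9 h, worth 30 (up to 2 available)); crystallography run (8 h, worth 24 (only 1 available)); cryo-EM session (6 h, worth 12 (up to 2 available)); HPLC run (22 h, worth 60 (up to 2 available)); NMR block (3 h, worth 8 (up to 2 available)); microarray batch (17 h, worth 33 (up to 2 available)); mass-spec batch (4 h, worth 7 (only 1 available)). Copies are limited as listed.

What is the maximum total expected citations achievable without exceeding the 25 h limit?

78

Filling by ratio: SAXS beamtime + 2×calorimetry series for 76, with 2 h left unused.
The 9 h tied up in calorimetry series is better spent on SAXS beamtime + 2×NMR block — total rises to 78 (25 h).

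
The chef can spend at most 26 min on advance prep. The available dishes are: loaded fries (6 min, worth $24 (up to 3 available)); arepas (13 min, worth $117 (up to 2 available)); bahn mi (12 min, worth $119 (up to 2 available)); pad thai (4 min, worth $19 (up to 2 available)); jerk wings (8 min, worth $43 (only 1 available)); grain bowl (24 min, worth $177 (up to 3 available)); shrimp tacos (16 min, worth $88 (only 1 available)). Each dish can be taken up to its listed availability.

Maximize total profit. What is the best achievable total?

238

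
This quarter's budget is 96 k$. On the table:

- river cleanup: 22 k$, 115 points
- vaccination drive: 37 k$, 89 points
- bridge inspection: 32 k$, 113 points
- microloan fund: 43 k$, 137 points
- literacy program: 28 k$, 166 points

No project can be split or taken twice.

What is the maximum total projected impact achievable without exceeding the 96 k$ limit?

Density check — literacy program 5.93, river cleanup 5.23, bridge inspection 3.53, microloan fund 3.19 are the best per k$.
A density-first pass picks river cleanup + bridge inspection + literacy program — 394 at 82 k$.
Dropping bridge inspection frees 32 k$; slotting in microloan fund (43 k$) lifts the total to 418 at 93 k$.
The closest alternative, river cleanup + bridge inspection + literacy program, reaches only 394.

418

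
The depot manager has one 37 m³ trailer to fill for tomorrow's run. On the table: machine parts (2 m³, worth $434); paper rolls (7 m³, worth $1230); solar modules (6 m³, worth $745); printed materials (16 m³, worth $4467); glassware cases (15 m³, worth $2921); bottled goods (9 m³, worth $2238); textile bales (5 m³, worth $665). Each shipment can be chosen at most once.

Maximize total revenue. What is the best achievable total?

8600

Taking the top-ratio shipments first gives machine parts + paper rolls + printed materials + bottled goods for 8369 (34 m³).
Replace machine parts with textile bales: the trade gains 231 net, giving 8600 at 37 m³.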